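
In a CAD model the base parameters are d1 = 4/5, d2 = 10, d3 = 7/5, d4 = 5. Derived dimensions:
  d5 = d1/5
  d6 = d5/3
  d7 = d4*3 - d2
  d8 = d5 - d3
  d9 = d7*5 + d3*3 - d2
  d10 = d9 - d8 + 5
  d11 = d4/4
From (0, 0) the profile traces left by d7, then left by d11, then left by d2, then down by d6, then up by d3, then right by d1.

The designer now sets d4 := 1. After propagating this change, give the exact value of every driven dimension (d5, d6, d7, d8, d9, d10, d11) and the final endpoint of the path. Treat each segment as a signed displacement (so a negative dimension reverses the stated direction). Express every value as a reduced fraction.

Apply edit: d4 := 1
  d5 = d1/5 = 4/25
  d6 = d5/3 = 4/75
  d7 = d4*3 - d2 = -7
  d8 = d5 - d3 = -31/25
  d9 = d7*5 + d3*3 - d2 = -204/5
  d10 = d9 - d8 + 5 = -864/25
  d11 = d4/4 = 1/4
Walk from origin (0, 0):
  seg 1: left by d7 = -7 → (7, 0)
  seg 2: left by d11 = 1/4 → (27/4, 0)
  seg 3: left by d2 = 10 → (-13/4, 0)
  seg 4: down by d6 = 4/75 → (-13/4, -4/75)
  seg 5: up by d3 = 7/5 → (-13/4, 101/75)
  seg 6: right by d1 = 4/5 → (-49/20, 101/75)

d5 = 4/25
d6 = 4/75
d7 = -7
d8 = -31/25
d9 = -204/5
d10 = -864/25
d11 = 1/4
endpoint = (-49/20, 101/75)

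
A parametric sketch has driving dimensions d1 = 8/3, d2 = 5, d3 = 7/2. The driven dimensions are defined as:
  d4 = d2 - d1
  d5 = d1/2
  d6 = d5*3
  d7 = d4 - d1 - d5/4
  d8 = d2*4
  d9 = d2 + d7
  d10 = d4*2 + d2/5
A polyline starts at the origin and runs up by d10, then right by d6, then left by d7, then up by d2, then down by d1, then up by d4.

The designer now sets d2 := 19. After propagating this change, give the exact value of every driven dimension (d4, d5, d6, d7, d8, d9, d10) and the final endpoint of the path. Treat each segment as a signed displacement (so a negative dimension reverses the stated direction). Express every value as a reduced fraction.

d4 = 49/3
d5 = 4/3
d6 = 4
d7 = 40/3
d8 = 76
d9 = 97/3
d10 = 547/15
endpoint = (-28/3, 1037/15)

Apply edit: d2 := 19
  d4 = d2 - d1 = 49/3
  d5 = d1/2 = 4/3
  d6 = d5*3 = 4
  d7 = d4 - d1 - d5/4 = 40/3
  d8 = d2*4 = 76
  d9 = d2 + d7 = 97/3
  d10 = d4*2 + d2/5 = 547/15
Walk from origin (0, 0):
  seg 1: up by d10 = 547/15 → (0, 547/15)
  seg 2: right by d6 = 4 → (4, 547/15)
  seg 3: left by d7 = 40/3 → (-28/3, 547/15)
  seg 4: up by d2 = 19 → (-28/3, 832/15)
  seg 5: down by d1 = 8/3 → (-28/3, 264/5)
  seg 6: up by d4 = 49/3 → (-28/3, 1037/15)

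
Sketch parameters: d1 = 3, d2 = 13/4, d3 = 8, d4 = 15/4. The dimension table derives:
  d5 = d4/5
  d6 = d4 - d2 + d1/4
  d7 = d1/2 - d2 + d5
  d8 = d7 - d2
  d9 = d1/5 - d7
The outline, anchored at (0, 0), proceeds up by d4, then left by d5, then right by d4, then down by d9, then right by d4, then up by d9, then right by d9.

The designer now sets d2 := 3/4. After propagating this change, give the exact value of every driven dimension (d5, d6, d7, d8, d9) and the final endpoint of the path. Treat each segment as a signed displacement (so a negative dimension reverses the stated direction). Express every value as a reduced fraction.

d5 = 3/4
d6 = 15/4
d7 = 3/2
d8 = 3/4
d9 = -9/10
endpoint = (117/20, 15/4)

Apply edit: d2 := 3/4
  d5 = d4/5 = 3/4
  d6 = d4 - d2 + d1/4 = 15/4
  d7 = d1/2 - d2 + d5 = 3/2
  d8 = d7 - d2 = 3/4
  d9 = d1/5 - d7 = -9/10
Walk from origin (0, 0):
  seg 1: up by d4 = 15/4 → (0, 15/4)
  seg 2: left by d5 = 3/4 → (-3/4, 15/4)
  seg 3: right by d4 = 15/4 → (3, 15/4)
  seg 4: down by d9 = -9/10 → (3, 93/20)
  seg 5: right by d4 = 15/4 → (27/4, 93/20)
  seg 6: up by d9 = -9/10 → (27/4, 15/4)
  seg 7: right by d9 = -9/10 → (117/20, 15/4)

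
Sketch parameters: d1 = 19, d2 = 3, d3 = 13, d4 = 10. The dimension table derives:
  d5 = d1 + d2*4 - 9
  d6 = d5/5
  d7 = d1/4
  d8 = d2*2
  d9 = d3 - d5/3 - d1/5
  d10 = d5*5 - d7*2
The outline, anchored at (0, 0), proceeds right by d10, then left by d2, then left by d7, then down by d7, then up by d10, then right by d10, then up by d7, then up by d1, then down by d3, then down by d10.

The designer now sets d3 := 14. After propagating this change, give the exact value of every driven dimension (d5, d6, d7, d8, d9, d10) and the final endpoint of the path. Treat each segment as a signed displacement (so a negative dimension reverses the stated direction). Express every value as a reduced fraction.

d5 = 22
d6 = 22/5
d7 = 19/4
d8 = 6
d9 = 43/15
d10 = 201/2
endpoint = (773/4, 5)

Apply edit: d3 := 14
  d5 = d1 + d2*4 - 9 = 22
  d6 = d5/5 = 22/5
  d7 = d1/4 = 19/4
  d8 = d2*2 = 6
  d9 = d3 - d5/3 - d1/5 = 43/15
  d10 = d5*5 - d7*2 = 201/2
Walk from origin (0, 0):
  seg 1: right by d10 = 201/2 → (201/2, 0)
  seg 2: left by d2 = 3 → (195/2, 0)
  seg 3: left by d7 = 19/4 → (371/4, 0)
  seg 4: down by d7 = 19/4 → (371/4, -19/4)
  seg 5: up by d10 = 201/2 → (371/4, 383/4)
  seg 6: right by d10 = 201/2 → (773/4, 383/4)
  seg 7: up by d7 = 19/4 → (773/4, 201/2)
  seg 8: up by d1 = 19 → (773/4, 239/2)
  seg 9: down by d3 = 14 → (773/4, 211/2)
  seg 10: down by d10 = 201/2 → (773/4, 5)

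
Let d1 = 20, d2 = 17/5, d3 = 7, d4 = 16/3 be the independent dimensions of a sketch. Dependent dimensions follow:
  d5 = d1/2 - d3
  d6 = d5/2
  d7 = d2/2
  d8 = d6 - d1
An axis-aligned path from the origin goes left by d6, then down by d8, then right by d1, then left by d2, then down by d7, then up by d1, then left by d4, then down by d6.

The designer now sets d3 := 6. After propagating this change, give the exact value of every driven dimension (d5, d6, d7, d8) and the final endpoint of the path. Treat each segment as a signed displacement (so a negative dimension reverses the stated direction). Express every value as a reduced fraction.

d5 = 4
d6 = 2
d7 = 17/10
d8 = -18
endpoint = (139/15, 343/10)

Apply edit: d3 := 6
  d5 = d1/2 - d3 = 4
  d6 = d5/2 = 2
  d7 = d2/2 = 17/10
  d8 = d6 - d1 = -18
Walk from origin (0, 0):
  seg 1: left by d6 = 2 → (-2, 0)
  seg 2: down by d8 = -18 → (-2, 18)
  seg 3: right by d1 = 20 → (18, 18)
  seg 4: left by d2 = 17/5 → (73/5, 18)
  seg 5: down by d7 = 17/10 → (73/5, 163/10)
  seg 6: up by d1 = 20 → (73/5, 363/10)
  seg 7: left by d4 = 16/3 → (139/15, 363/10)
  seg 8: down by d6 = 2 → (139/15, 343/10)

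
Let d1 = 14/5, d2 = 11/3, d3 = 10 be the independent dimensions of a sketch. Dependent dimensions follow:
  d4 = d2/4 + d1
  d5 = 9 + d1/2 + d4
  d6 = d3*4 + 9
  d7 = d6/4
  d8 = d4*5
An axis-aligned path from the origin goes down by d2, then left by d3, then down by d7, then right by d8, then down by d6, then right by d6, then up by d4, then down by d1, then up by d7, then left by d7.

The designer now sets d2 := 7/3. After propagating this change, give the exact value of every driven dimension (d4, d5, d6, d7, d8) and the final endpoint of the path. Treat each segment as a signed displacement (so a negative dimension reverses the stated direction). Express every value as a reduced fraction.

d4 = 203/60
d5 = 827/60
d6 = 49
d7 = 49/4
d8 = 203/12
endpoint = (131/3, -203/4)

Apply edit: d2 := 7/3
  d4 = d2/4 + d1 = 203/60
  d5 = 9 + d1/2 + d4 = 827/60
  d6 = d3*4 + 9 = 49
  d7 = d6/4 = 49/4
  d8 = d4*5 = 203/12
Walk from origin (0, 0):
  seg 1: down by d2 = 7/3 → (0, -7/3)
  seg 2: left by d3 = 10 → (-10, -7/3)
  seg 3: down by d7 = 49/4 → (-10, -175/12)
  seg 4: right by d8 = 203/12 → (83/12, -175/12)
  seg 5: down by d6 = 49 → (83/12, -763/12)
  seg 6: right by d6 = 49 → (671/12, -763/12)
  seg 7: up by d4 = 203/60 → (671/12, -301/5)
  seg 8: down by d1 = 14/5 → (671/12, -63)
  seg 9: up by d7 = 49/4 → (671/12, -203/4)
  seg 10: left by d7 = 49/4 → (131/3, -203/4)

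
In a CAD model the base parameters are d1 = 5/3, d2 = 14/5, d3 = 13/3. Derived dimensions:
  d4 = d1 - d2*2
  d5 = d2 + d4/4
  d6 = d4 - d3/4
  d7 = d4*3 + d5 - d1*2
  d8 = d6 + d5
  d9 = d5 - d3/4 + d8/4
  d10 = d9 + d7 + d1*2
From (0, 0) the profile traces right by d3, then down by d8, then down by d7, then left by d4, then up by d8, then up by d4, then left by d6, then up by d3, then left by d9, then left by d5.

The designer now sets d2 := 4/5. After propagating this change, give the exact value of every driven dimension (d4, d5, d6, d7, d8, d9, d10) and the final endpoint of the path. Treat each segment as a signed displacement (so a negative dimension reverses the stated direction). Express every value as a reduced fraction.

Apply edit: d2 := 4/5
  d4 = d1 - d2*2 = 1/15
  d5 = d2 + d4/4 = 49/60
  d6 = d4 - d3/4 = -61/60
  d7 = d4*3 + d5 - d1*2 = -139/60
  d8 = d6 + d5 = -1/5
  d9 = d5 - d3/4 + d8/4 = -19/60
  d10 = d9 + d7 + d1*2 = 7/10
Walk from origin (0, 0):
  seg 1: right by d3 = 13/3 → (13/3, 0)
  seg 2: down by d8 = -1/5 → (13/3, 1/5)
  seg 3: down by d7 = -139/60 → (13/3, 151/60)
  seg 4: left by d4 = 1/15 → (64/15, 151/60)
  seg 5: up by d8 = -1/5 → (64/15, 139/60)
  seg 6: up by d4 = 1/15 → (64/15, 143/60)
  seg 7: left by d6 = -61/60 → (317/60, 143/60)
  seg 8: up by d3 = 13/3 → (317/60, 403/60)
  seg 9: left by d9 = -19/60 → (28/5, 403/60)
  seg 10: left by d5 = 49/60 → (287/60, 403/60)

d4 = 1/15
d5 = 49/60
d6 = -61/60
d7 = -139/60
d8 = -1/5
d9 = -19/60
d10 = 7/10
endpoint = (287/60, 403/60)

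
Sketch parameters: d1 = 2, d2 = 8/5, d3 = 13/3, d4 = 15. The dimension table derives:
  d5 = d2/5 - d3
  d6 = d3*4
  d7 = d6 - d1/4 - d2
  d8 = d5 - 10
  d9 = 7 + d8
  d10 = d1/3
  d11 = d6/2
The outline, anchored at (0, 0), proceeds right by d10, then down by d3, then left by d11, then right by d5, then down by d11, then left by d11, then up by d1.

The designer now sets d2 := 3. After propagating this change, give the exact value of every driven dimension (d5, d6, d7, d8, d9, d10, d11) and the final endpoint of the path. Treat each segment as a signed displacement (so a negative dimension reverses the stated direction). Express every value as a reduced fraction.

d5 = -56/15
d6 = 52/3
d7 = 83/6
d8 = -206/15
d9 = -101/15
d10 = 2/3
d11 = 26/3
endpoint = (-102/5, -11)

Apply edit: d2 := 3
  d5 = d2/5 - d3 = -56/15
  d6 = d3*4 = 52/3
  d7 = d6 - d1/4 - d2 = 83/6
  d8 = d5 - 10 = -206/15
  d9 = 7 + d8 = -101/15
  d10 = d1/3 = 2/3
  d11 = d6/2 = 26/3
Walk from origin (0, 0):
  seg 1: right by d10 = 2/3 → (2/3, 0)
  seg 2: down by d3 = 13/3 → (2/3, -13/3)
  seg 3: left by d11 = 26/3 → (-8, -13/3)
  seg 4: right by d5 = -56/15 → (-176/15, -13/3)
  seg 5: down by d11 = 26/3 → (-176/15, -13)
  seg 6: left by d11 = 26/3 → (-102/5, -13)
  seg 7: up by d1 = 2 → (-102/5, -11)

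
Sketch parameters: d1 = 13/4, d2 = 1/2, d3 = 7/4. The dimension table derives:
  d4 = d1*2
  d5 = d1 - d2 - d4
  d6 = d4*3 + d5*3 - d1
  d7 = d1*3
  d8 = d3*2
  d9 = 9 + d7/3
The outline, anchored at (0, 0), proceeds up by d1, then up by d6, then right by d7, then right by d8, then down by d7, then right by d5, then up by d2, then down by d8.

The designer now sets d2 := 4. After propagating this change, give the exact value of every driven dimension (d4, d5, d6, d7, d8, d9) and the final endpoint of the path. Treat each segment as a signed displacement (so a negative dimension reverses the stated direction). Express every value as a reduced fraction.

Apply edit: d2 := 4
  d4 = d1*2 = 13/2
  d5 = d1 - d2 - d4 = -29/4
  d6 = d4*3 + d5*3 - d1 = -11/2
  d7 = d1*3 = 39/4
  d8 = d3*2 = 7/2
  d9 = 9 + d7/3 = 49/4
Walk from origin (0, 0):
  seg 1: up by d1 = 13/4 → (0, 13/4)
  seg 2: up by d6 = -11/2 → (0, -9/4)
  seg 3: right by d7 = 39/4 → (39/4, -9/4)
  seg 4: right by d8 = 7/2 → (53/4, -9/4)
  seg 5: down by d7 = 39/4 → (53/4, -12)
  seg 6: right by d5 = -29/4 → (6, -12)
  seg 7: up by d2 = 4 → (6, -8)
  seg 8: down by d8 = 7/2 → (6, -23/2)

d4 = 13/2
d5 = -29/4
d6 = -11/2
d7 = 39/4
d8 = 7/2
d9 = 49/4
endpoint = (6, -23/2)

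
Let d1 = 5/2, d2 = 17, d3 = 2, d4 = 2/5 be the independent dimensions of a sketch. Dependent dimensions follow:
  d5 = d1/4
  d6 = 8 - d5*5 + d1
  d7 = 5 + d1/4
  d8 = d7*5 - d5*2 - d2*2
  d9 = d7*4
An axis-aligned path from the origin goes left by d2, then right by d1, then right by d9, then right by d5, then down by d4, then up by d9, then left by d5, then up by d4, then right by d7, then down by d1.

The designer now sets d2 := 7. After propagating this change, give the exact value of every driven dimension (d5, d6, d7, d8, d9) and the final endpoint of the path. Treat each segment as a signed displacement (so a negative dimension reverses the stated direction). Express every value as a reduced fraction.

Apply edit: d2 := 7
  d5 = d1/4 = 5/8
  d6 = 8 - d5*5 + d1 = 59/8
  d7 = 5 + d1/4 = 45/8
  d8 = d7*5 - d5*2 - d2*2 = 103/8
  d9 = d7*4 = 45/2
Walk from origin (0, 0):
  seg 1: left by d2 = 7 → (-7, 0)
  seg 2: right by d1 = 5/2 → (-9/2, 0)
  seg 3: right by d9 = 45/2 → (18, 0)
  seg 4: right by d5 = 5/8 → (149/8, 0)
  seg 5: down by d4 = 2/5 → (149/8, -2/5)
  seg 6: up by d9 = 45/2 → (149/8, 221/10)
  seg 7: left by d5 = 5/8 → (18, 221/10)
  seg 8: up by d4 = 2/5 → (18, 45/2)
  seg 9: right by d7 = 45/8 → (189/8, 45/2)
  seg 10: down by d1 = 5/2 → (189/8, 20)

d5 = 5/8
d6 = 59/8
d7 = 45/8
d8 = 103/8
d9 = 45/2
endpoint = (189/8, 20)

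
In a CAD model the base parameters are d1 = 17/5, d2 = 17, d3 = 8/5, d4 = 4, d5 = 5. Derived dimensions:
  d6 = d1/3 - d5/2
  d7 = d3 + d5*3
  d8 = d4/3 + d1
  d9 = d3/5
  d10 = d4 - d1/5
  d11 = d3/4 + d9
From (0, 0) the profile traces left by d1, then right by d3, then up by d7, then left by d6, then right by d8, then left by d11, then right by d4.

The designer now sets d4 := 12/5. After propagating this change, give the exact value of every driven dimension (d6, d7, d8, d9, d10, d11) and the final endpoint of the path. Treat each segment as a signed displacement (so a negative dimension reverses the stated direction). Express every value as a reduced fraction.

d6 = -41/30
d7 = 83/5
d8 = 21/5
d9 = 8/25
d10 = 43/25
d11 = 18/25
endpoint = (817/150, 83/5)

Apply edit: d4 := 12/5
  d6 = d1/3 - d5/2 = -41/30
  d7 = d3 + d5*3 = 83/5
  d8 = d4/3 + d1 = 21/5
  d9 = d3/5 = 8/25
  d10 = d4 - d1/5 = 43/25
  d11 = d3/4 + d9 = 18/25
Walk from origin (0, 0):
  seg 1: left by d1 = 17/5 → (-17/5, 0)
  seg 2: right by d3 = 8/5 → (-9/5, 0)
  seg 3: up by d7 = 83/5 → (-9/5, 83/5)
  seg 4: left by d6 = -41/30 → (-13/30, 83/5)
  seg 5: right by d8 = 21/5 → (113/30, 83/5)
  seg 6: left by d11 = 18/25 → (457/150, 83/5)
  seg 7: right by d4 = 12/5 → (817/150, 83/5)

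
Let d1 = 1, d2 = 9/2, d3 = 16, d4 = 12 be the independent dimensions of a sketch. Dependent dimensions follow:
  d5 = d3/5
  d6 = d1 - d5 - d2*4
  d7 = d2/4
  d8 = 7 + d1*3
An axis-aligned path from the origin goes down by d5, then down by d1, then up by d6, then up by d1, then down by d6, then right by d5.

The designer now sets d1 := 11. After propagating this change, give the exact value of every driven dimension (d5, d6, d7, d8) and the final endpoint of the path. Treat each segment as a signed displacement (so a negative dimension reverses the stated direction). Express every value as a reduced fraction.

d5 = 16/5
d6 = -51/5
d7 = 9/8
d8 = 40
endpoint = (16/5, -16/5)

Apply edit: d1 := 11
  d5 = d3/5 = 16/5
  d6 = d1 - d5 - d2*4 = -51/5
  d7 = d2/4 = 9/8
  d8 = 7 + d1*3 = 40
Walk from origin (0, 0):
  seg 1: down by d5 = 16/5 → (0, -16/5)
  seg 2: down by d1 = 11 → (0, -71/5)
  seg 3: up by d6 = -51/5 → (0, -122/5)
  seg 4: up by d1 = 11 → (0, -67/5)
  seg 5: down by d6 = -51/5 → (0, -16/5)
  seg 6: right by d5 = 16/5 → (16/5, -16/5)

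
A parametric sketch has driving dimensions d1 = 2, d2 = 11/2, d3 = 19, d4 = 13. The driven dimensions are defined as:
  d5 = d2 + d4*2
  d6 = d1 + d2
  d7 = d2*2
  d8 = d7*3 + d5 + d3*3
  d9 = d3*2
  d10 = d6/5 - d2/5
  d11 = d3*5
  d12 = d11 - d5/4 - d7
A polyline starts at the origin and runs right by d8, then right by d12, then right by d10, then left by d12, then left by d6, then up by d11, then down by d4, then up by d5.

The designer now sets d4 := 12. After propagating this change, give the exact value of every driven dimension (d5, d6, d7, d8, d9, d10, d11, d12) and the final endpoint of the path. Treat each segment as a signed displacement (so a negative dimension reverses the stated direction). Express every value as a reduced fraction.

d5 = 59/2
d6 = 15/2
d7 = 11
d8 = 239/2
d9 = 38
d10 = 2/5
d11 = 95
d12 = 613/8
endpoint = (562/5, 225/2)

Apply edit: d4 := 12
  d5 = d2 + d4*2 = 59/2
  d6 = d1 + d2 = 15/2
  d7 = d2*2 = 11
  d8 = d7*3 + d5 + d3*3 = 239/2
  d9 = d3*2 = 38
  d10 = d6/5 - d2/5 = 2/5
  d11 = d3*5 = 95
  d12 = d11 - d5/4 - d7 = 613/8
Walk from origin (0, 0):
  seg 1: right by d8 = 239/2 → (239/2, 0)
  seg 2: right by d12 = 613/8 → (1569/8, 0)
  seg 3: right by d10 = 2/5 → (7861/40, 0)
  seg 4: left by d12 = 613/8 → (1199/10, 0)
  seg 5: left by d6 = 15/2 → (562/5, 0)
  seg 6: up by d11 = 95 → (562/5, 95)
  seg 7: down by d4 = 12 → (562/5, 83)
  seg 8: up by d5 = 59/2 → (562/5, 225/2)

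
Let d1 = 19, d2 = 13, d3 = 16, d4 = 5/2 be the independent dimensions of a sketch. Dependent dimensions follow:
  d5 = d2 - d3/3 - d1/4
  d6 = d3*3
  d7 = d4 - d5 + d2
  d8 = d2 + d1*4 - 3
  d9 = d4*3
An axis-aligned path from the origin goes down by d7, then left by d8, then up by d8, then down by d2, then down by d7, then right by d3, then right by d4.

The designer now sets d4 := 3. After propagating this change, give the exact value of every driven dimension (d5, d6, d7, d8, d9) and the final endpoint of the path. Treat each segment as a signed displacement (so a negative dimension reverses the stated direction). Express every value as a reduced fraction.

Apply edit: d4 := 3
  d5 = d2 - d3/3 - d1/4 = 35/12
  d6 = d3*3 = 48
  d7 = d4 - d5 + d2 = 157/12
  d8 = d2 + d1*4 - 3 = 86
  d9 = d4*3 = 9
Walk from origin (0, 0):
  seg 1: down by d7 = 157/12 → (0, -157/12)
  seg 2: left by d8 = 86 → (-86, -157/12)
  seg 3: up by d8 = 86 → (-86, 875/12)
  seg 4: down by d2 = 13 → (-86, 719/12)
  seg 5: down by d7 = 157/12 → (-86, 281/6)
  seg 6: right by d3 = 16 → (-70, 281/6)
  seg 7: right by d4 = 3 → (-67, 281/6)

d5 = 35/12
d6 = 48
d7 = 157/12
d8 = 86
d9 = 9
endpoint = (-67, 281/6)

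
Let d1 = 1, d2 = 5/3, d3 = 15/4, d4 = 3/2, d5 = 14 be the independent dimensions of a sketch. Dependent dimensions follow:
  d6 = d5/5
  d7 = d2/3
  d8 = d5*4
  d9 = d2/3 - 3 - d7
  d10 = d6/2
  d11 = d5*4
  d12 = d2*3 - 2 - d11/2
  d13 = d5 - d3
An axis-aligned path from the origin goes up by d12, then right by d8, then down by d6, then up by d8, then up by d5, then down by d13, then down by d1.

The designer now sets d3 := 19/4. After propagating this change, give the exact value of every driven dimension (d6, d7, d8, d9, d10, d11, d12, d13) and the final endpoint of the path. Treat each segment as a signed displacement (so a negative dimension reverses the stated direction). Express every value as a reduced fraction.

Apply edit: d3 := 19/4
  d6 = d5/5 = 14/5
  d7 = d2/3 = 5/9
  d8 = d5*4 = 56
  d9 = d2/3 - 3 - d7 = -3
  d10 = d6/2 = 7/5
  d11 = d5*4 = 56
  d12 = d2*3 - 2 - d11/2 = -25
  d13 = d5 - d3 = 37/4
Walk from origin (0, 0):
  seg 1: up by d12 = -25 → (0, -25)
  seg 2: right by d8 = 56 → (56, -25)
  seg 3: down by d6 = 14/5 → (56, -139/5)
  seg 4: up by d8 = 56 → (56, 141/5)
  seg 5: up by d5 = 14 → (56, 211/5)
  seg 6: down by d13 = 37/4 → (56, 659/20)
  seg 7: down by d1 = 1 → (56, 639/20)

d6 = 14/5
d7 = 5/9
d8 = 56
d9 = -3
d10 = 7/5
d11 = 56
d12 = -25
d13 = 37/4
endpoint = (56, 639/20)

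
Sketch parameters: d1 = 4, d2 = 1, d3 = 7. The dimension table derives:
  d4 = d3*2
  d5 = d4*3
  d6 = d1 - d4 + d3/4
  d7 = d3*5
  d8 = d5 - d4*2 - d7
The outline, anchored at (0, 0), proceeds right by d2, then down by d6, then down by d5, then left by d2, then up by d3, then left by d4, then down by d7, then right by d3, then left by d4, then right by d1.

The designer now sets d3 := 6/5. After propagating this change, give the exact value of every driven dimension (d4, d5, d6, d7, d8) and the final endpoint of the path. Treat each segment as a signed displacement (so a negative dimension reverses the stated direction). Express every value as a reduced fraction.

d4 = 12/5
d5 = 36/5
d6 = 19/10
d7 = 6
d8 = -18/5
endpoint = (2/5, -139/10)

Apply edit: d3 := 6/5
  d4 = d3*2 = 12/5
  d5 = d4*3 = 36/5
  d6 = d1 - d4 + d3/4 = 19/10
  d7 = d3*5 = 6
  d8 = d5 - d4*2 - d7 = -18/5
Walk from origin (0, 0):
  seg 1: right by d2 = 1 → (1, 0)
  seg 2: down by d6 = 19/10 → (1, -19/10)
  seg 3: down by d5 = 36/5 → (1, -91/10)
  seg 4: left by d2 = 1 → (0, -91/10)
  seg 5: up by d3 = 6/5 → (0, -79/10)
  seg 6: left by d4 = 12/5 → (-12/5, -79/10)
  seg 7: down by d7 = 6 → (-12/5, -139/10)
  seg 8: right by d3 = 6/5 → (-6/5, -139/10)
  seg 9: left by d4 = 12/5 → (-18/5, -139/10)
  seg 10: right by d1 = 4 → (2/5, -139/10)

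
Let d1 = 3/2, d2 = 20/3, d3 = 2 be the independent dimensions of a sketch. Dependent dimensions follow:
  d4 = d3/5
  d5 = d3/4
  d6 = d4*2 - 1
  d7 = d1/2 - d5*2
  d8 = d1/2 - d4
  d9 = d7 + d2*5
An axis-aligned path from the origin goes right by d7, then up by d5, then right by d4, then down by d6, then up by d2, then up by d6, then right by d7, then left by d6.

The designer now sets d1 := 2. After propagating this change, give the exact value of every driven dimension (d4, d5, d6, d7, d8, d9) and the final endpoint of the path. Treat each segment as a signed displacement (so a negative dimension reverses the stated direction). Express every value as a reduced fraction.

Apply edit: d1 := 2
  d4 = d3/5 = 2/5
  d5 = d3/4 = 1/2
  d6 = d4*2 - 1 = -1/5
  d7 = d1/2 - d5*2 = 0
  d8 = d1/2 - d4 = 3/5
  d9 = d7 + d2*5 = 100/3
Walk from origin (0, 0):
  seg 1: right by d7 = 0 → (0, 0)
  seg 2: up by d5 = 1/2 → (0, 1/2)
  seg 3: right by d4 = 2/5 → (2/5, 1/2)
  seg 4: down by d6 = -1/5 → (2/5, 7/10)
  seg 5: up by d2 = 20/3 → (2/5, 221/30)
  seg 6: up by d6 = -1/5 → (2/5, 43/6)
  seg 7: right by d7 = 0 → (2/5, 43/6)
  seg 8: left by d6 = -1/5 → (3/5, 43/6)

d4 = 2/5
d5 = 1/2
d6 = -1/5
d7 = 0
d8 = 3/5
d9 = 100/3
endpoint = (3/5, 43/6)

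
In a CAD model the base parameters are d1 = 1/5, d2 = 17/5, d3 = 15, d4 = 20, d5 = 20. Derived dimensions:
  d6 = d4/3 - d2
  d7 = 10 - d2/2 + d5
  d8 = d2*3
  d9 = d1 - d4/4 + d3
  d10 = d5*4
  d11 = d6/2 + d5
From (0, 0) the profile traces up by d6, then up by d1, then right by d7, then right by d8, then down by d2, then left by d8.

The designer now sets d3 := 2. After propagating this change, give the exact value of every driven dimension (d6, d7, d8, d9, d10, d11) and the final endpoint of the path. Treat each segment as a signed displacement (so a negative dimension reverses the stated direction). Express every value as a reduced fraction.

d6 = 49/15
d7 = 283/10
d8 = 51/5
d9 = -14/5
d10 = 80
d11 = 649/30
endpoint = (283/10, 1/15)

Apply edit: d3 := 2
  d6 = d4/3 - d2 = 49/15
  d7 = 10 - d2/2 + d5 = 283/10
  d8 = d2*3 = 51/5
  d9 = d1 - d4/4 + d3 = -14/5
  d10 = d5*4 = 80
  d11 = d6/2 + d5 = 649/30
Walk from origin (0, 0):
  seg 1: up by d6 = 49/15 → (0, 49/15)
  seg 2: up by d1 = 1/5 → (0, 52/15)
  seg 3: right by d7 = 283/10 → (283/10, 52/15)
  seg 4: right by d8 = 51/5 → (77/2, 52/15)
  seg 5: down by d2 = 17/5 → (77/2, 1/15)
  seg 6: left by d8 = 51/5 → (283/10, 1/15)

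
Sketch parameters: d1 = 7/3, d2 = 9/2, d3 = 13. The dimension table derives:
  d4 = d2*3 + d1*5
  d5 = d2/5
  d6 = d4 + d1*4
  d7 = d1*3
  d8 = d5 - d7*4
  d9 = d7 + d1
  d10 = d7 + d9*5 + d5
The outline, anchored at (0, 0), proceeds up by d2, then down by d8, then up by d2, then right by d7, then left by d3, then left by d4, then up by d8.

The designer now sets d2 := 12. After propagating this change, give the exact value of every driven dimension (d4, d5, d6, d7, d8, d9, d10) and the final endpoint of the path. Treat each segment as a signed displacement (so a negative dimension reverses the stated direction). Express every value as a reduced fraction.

Apply edit: d2 := 12
  d4 = d2*3 + d1*5 = 143/3
  d5 = d2/5 = 12/5
  d6 = d4 + d1*4 = 57
  d7 = d1*3 = 7
  d8 = d5 - d7*4 = -128/5
  d9 = d7 + d1 = 28/3
  d10 = d7 + d9*5 + d5 = 841/15
Walk from origin (0, 0):
  seg 1: up by d2 = 12 → (0, 12)
  seg 2: down by d8 = -128/5 → (0, 188/5)
  seg 3: up by d2 = 12 → (0, 248/5)
  seg 4: right by d7 = 7 → (7, 248/5)
  seg 5: left by d3 = 13 → (-6, 248/5)
  seg 6: left by d4 = 143/3 → (-161/3, 248/5)
  seg 7: up by d8 = -128/5 → (-161/3, 24)

d4 = 143/3
d5 = 12/5
d6 = 57
d7 = 7
d8 = -128/5
d9 = 28/3
d10 = 841/15
endpoint = (-161/3, 24)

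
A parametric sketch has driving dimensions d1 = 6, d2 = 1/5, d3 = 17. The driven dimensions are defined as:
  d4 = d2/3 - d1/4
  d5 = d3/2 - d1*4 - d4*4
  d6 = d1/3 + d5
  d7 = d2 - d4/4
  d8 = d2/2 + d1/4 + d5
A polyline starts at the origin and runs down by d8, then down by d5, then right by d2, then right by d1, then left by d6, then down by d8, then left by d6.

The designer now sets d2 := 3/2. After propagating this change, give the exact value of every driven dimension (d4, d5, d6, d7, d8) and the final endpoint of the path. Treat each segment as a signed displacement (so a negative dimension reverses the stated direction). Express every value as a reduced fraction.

Apply edit: d2 := 3/2
  d4 = d2/3 - d1/4 = -1
  d5 = d3/2 - d1*4 - d4*4 = -23/2
  d6 = d1/3 + d5 = -19/2
  d7 = d2 - d4/4 = 7/4
  d8 = d2/2 + d1/4 + d5 = -37/4
Walk from origin (0, 0):
  seg 1: down by d8 = -37/4 → (0, 37/4)
  seg 2: down by d5 = -23/2 → (0, 83/4)
  seg 3: right by d2 = 3/2 → (3/2, 83/4)
  seg 4: right by d1 = 6 → (15/2, 83/4)
  seg 5: left by d6 = -19/2 → (17, 83/4)
  seg 6: down by d8 = -37/4 → (17, 30)
  seg 7: left by d6 = -19/2 → (53/2, 30)

d4 = -1
d5 = -23/2
d6 = -19/2
d7 = 7/4
d8 = -37/4
endpoint = (53/2, 30)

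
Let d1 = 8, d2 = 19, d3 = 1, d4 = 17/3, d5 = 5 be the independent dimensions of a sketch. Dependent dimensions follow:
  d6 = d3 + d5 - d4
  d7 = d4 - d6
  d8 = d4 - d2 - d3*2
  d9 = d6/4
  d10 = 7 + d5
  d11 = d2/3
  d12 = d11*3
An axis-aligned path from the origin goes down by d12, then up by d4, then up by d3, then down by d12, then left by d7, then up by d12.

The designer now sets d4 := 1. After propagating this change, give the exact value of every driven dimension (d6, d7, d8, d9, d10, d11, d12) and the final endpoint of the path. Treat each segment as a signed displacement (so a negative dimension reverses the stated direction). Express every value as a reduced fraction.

Apply edit: d4 := 1
  d6 = d3 + d5 - d4 = 5
  d7 = d4 - d6 = -4
  d8 = d4 - d2 - d3*2 = -20
  d9 = d6/4 = 5/4
  d10 = 7 + d5 = 12
  d11 = d2/3 = 19/3
  d12 = d11*3 = 19
Walk from origin (0, 0):
  seg 1: down by d12 = 19 → (0, -19)
  seg 2: up by d4 = 1 → (0, -18)
  seg 3: up by d3 = 1 → (0, -17)
  seg 4: down by d12 = 19 → (0, -36)
  seg 5: left by d7 = -4 → (4, -36)
  seg 6: up by d12 = 19 → (4, -17)

d6 = 5
d7 = -4
d8 = -20
d9 = 5/4
d10 = 12
d11 = 19/3
d12 = 19
endpoint = (4, -17)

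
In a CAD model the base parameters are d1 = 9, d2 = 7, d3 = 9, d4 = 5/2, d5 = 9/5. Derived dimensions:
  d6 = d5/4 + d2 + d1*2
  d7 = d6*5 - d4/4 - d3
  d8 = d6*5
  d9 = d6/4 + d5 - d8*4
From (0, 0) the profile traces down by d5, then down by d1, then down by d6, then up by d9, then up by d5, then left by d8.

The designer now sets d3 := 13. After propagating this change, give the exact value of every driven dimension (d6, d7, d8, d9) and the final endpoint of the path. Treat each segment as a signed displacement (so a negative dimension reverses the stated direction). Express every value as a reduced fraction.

d6 = 509/20
d7 = 909/8
d8 = 509/4
d9 = -40067/80
endpoint = (-509/4, -42823/80)

Apply edit: d3 := 13
  d6 = d5/4 + d2 + d1*2 = 509/20
  d7 = d6*5 - d4/4 - d3 = 909/8
  d8 = d6*5 = 509/4
  d9 = d6/4 + d5 - d8*4 = -40067/80
Walk from origin (0, 0):
  seg 1: down by d5 = 9/5 → (0, -9/5)
  seg 2: down by d1 = 9 → (0, -54/5)
  seg 3: down by d6 = 509/20 → (0, -145/4)
  seg 4: up by d9 = -40067/80 → (0, -42967/80)
  seg 5: up by d5 = 9/5 → (0, -42823/80)
  seg 6: left by d8 = 509/4 → (-509/4, -42823/80)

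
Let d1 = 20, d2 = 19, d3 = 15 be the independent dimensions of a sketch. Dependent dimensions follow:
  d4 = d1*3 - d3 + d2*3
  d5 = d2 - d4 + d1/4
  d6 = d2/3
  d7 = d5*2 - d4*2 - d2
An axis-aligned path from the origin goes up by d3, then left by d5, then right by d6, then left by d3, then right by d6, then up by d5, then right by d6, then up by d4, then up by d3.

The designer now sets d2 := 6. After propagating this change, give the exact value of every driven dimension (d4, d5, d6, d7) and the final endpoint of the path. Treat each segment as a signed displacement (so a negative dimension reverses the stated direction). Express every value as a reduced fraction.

d4 = 63
d5 = -52
d6 = 2
d7 = -236
endpoint = (43, 41)

Apply edit: d2 := 6
  d4 = d1*3 - d3 + d2*3 = 63
  d5 = d2 - d4 + d1/4 = -52
  d6 = d2/3 = 2
  d7 = d5*2 - d4*2 - d2 = -236
Walk from origin (0, 0):
  seg 1: up by d3 = 15 → (0, 15)
  seg 2: left by d5 = -52 → (52, 15)
  seg 3: right by d6 = 2 → (54, 15)
  seg 4: left by d3 = 15 → (39, 15)
  seg 5: right by d6 = 2 → (41, 15)
  seg 6: up by d5 = -52 → (41, -37)
  seg 7: right by d6 = 2 → (43, -37)
  seg 8: up by d4 = 63 → (43, 26)
  seg 9: up by d3 = 15 → (43, 41)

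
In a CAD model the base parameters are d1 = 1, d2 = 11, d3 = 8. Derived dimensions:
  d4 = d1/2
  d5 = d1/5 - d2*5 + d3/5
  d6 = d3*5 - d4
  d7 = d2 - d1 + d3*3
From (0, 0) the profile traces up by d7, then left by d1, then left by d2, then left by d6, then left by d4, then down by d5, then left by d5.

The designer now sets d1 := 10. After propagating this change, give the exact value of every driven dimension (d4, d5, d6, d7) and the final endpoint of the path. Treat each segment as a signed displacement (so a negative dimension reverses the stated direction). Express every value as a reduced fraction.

d4 = 5
d5 = -257/5
d6 = 35
d7 = 25
endpoint = (-48/5, 382/5)

Apply edit: d1 := 10
  d4 = d1/2 = 5
  d5 = d1/5 - d2*5 + d3/5 = -257/5
  d6 = d3*5 - d4 = 35
  d7 = d2 - d1 + d3*3 = 25
Walk from origin (0, 0):
  seg 1: up by d7 = 25 → (0, 25)
  seg 2: left by d1 = 10 → (-10, 25)
  seg 3: left by d2 = 11 → (-21, 25)
  seg 4: left by d6 = 35 → (-56, 25)
  seg 5: left by d4 = 5 → (-61, 25)
  seg 6: down by d5 = -257/5 → (-61, 382/5)
  seg 7: left by d5 = -257/5 → (-48/5, 382/5)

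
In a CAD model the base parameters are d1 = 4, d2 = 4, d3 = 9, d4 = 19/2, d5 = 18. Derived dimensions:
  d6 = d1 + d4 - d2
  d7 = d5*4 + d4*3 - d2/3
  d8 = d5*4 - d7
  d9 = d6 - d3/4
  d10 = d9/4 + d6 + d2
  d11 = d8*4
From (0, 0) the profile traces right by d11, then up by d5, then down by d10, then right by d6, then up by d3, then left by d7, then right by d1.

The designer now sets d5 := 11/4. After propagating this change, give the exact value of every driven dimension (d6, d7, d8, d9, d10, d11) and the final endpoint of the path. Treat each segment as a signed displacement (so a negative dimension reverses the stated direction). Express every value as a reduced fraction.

d6 = 19/2
d7 = 229/6
d8 = -163/6
d9 = 29/4
d10 = 245/16
d11 = -326/3
endpoint = (-400/3, -57/16)

Apply edit: d5 := 11/4
  d6 = d1 + d4 - d2 = 19/2
  d7 = d5*4 + d4*3 - d2/3 = 229/6
  d8 = d5*4 - d7 = -163/6
  d9 = d6 - d3/4 = 29/4
  d10 = d9/4 + d6 + d2 = 245/16
  d11 = d8*4 = -326/3
Walk from origin (0, 0):
  seg 1: right by d11 = -326/3 → (-326/3, 0)
  seg 2: up by d5 = 11/4 → (-326/3, 11/4)
  seg 3: down by d10 = 245/16 → (-326/3, -201/16)
  seg 4: right by d6 = 19/2 → (-595/6, -201/16)
  seg 5: up by d3 = 9 → (-595/6, -57/16)
  seg 6: left by d7 = 229/6 → (-412/3, -57/16)
  seg 7: right by d1 = 4 → (-400/3, -57/16)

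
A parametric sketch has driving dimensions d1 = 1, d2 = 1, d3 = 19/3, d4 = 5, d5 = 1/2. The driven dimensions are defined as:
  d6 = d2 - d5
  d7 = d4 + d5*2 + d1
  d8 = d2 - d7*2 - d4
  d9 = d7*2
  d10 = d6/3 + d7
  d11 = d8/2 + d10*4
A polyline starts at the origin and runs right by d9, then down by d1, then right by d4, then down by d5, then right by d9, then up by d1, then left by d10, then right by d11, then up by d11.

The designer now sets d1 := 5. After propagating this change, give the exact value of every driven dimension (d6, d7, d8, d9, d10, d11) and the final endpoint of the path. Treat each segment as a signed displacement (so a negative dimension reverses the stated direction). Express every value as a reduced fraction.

Apply edit: d1 := 5
  d6 = d2 - d5 = 1/2
  d7 = d4 + d5*2 + d1 = 11
  d8 = d2 - d7*2 - d4 = -26
  d9 = d7*2 = 22
  d10 = d6/3 + d7 = 67/6
  d11 = d8/2 + d10*4 = 95/3
Walk from origin (0, 0):
  seg 1: right by d9 = 22 → (22, 0)
  seg 2: down by d1 = 5 → (22, -5)
  seg 3: right by d4 = 5 → (27, -5)
  seg 4: down by d5 = 1/2 → (27, -11/2)
  seg 5: right by d9 = 22 → (49, -11/2)
  seg 6: up by d1 = 5 → (49, -1/2)
  seg 7: left by d10 = 67/6 → (227/6, -1/2)
  seg 8: right by d11 = 95/3 → (139/2, -1/2)
  seg 9: up by d11 = 95/3 → (139/2, 187/6)

d6 = 1/2
d7 = 11
d8 = -26
d9 = 22
d10 = 67/6
d11 = 95/3
endpoint = (139/2, 187/6)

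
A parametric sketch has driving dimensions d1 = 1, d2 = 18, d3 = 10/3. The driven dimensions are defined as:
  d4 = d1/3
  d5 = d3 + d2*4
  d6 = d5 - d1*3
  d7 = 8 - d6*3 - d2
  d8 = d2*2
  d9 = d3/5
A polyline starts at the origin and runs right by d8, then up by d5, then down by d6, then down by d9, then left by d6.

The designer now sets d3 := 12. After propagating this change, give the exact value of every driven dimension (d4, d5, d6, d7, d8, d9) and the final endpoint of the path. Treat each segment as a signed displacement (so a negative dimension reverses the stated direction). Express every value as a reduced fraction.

Apply edit: d3 := 12
  d4 = d1/3 = 1/3
  d5 = d3 + d2*4 = 84
  d6 = d5 - d1*3 = 81
  d7 = 8 - d6*3 - d2 = -253
  d8 = d2*2 = 36
  d9 = d3/5 = 12/5
Walk from origin (0, 0):
  seg 1: right by d8 = 36 → (36, 0)
  seg 2: up by d5 = 84 → (36, 84)
  seg 3: down by d6 = 81 → (36, 3)
  seg 4: down by d9 = 12/5 → (36, 3/5)
  seg 5: left by d6 = 81 → (-45, 3/5)

d4 = 1/3
d5 = 84
d6 = 81
d7 = -253
d8 = 36
d9 = 12/5
endpoint = (-45, 3/5)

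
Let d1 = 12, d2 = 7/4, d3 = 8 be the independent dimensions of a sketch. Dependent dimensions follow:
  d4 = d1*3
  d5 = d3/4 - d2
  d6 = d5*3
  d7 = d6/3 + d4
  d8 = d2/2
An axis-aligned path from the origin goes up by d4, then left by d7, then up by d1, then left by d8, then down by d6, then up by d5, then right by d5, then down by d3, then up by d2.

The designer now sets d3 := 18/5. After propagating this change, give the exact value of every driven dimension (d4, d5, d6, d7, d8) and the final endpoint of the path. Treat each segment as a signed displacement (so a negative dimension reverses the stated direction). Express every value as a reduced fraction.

d4 = 36
d5 = -17/20
d6 = -51/20
d7 = 703/20
d8 = 7/8
endpoint = (-295/8, 957/20)

Apply edit: d3 := 18/5
  d4 = d1*3 = 36
  d5 = d3/4 - d2 = -17/20
  d6 = d5*3 = -51/20
  d7 = d6/3 + d4 = 703/20
  d8 = d2/2 = 7/8
Walk from origin (0, 0):
  seg 1: up by d4 = 36 → (0, 36)
  seg 2: left by d7 = 703/20 → (-703/20, 36)
  seg 3: up by d1 = 12 → (-703/20, 48)
  seg 4: left by d8 = 7/8 → (-1441/40, 48)
  seg 5: down by d6 = -51/20 → (-1441/40, 1011/20)
  seg 6: up by d5 = -17/20 → (-1441/40, 497/10)
  seg 7: right by d5 = -17/20 → (-295/8, 497/10)
  seg 8: down by d3 = 18/5 → (-295/8, 461/10)
  seg 9: up by d2 = 7/4 → (-295/8, 957/20)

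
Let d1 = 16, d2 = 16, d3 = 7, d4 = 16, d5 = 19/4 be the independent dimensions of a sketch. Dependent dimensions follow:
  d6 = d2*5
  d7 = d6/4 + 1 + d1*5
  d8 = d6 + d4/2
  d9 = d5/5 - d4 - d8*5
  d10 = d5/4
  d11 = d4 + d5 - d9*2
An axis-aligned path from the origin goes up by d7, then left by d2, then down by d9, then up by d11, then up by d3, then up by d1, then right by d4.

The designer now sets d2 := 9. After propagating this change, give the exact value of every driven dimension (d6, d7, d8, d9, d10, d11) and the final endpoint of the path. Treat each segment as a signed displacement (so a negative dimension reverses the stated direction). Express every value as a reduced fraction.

Apply edit: d2 := 9
  d6 = d2*5 = 45
  d7 = d6/4 + 1 + d1*5 = 369/4
  d8 = d6 + d4/2 = 53
  d9 = d5/5 - d4 - d8*5 = -5601/20
  d10 = d5/4 = 19/16
  d11 = d4 + d5 - d9*2 = 11617/20
Walk from origin (0, 0):
  seg 1: up by d7 = 369/4 → (0, 369/4)
  seg 2: left by d2 = 9 → (-9, 369/4)
  seg 3: down by d9 = -5601/20 → (-9, 3723/10)
  seg 4: up by d11 = 11617/20 → (-9, 19063/20)
  seg 5: up by d3 = 7 → (-9, 19203/20)
  seg 6: up by d1 = 16 → (-9, 19523/20)
  seg 7: right by d4 = 16 → (7, 19523/20)

d6 = 45
d7 = 369/4
d8 = 53
d9 = -5601/20
d10 = 19/16
d11 = 11617/20
endpoint = (7, 19523/20)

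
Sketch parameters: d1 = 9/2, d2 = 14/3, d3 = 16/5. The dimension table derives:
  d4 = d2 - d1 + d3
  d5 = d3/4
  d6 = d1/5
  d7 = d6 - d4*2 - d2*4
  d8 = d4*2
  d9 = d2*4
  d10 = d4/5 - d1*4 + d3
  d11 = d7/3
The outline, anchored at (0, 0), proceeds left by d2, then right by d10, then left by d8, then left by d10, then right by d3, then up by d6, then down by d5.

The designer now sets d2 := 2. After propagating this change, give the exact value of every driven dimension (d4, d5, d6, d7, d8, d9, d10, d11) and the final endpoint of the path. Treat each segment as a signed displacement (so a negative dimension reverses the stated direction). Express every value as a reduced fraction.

d4 = 7/10
d5 = 4/5
d6 = 9/10
d7 = -17/2
d8 = 7/5
d9 = 8
d10 = -733/50
d11 = -17/6
endpoint = (-1/5, 1/10)

Apply edit: d2 := 2
  d4 = d2 - d1 + d3 = 7/10
  d5 = d3/4 = 4/5
  d6 = d1/5 = 9/10
  d7 = d6 - d4*2 - d2*4 = -17/2
  d8 = d4*2 = 7/5
  d9 = d2*4 = 8
  d10 = d4/5 - d1*4 + d3 = -733/50
  d11 = d7/3 = -17/6
Walk from origin (0, 0):
  seg 1: left by d2 = 2 → (-2, 0)
  seg 2: right by d10 = -733/50 → (-833/50, 0)
  seg 3: left by d8 = 7/5 → (-903/50, 0)
  seg 4: left by d10 = -733/50 → (-17/5, 0)
  seg 5: right by d3 = 16/5 → (-1/5, 0)
  seg 6: up by d6 = 9/10 → (-1/5, 9/10)
  seg 7: down by d5 = 4/5 → (-1/5, 1/10)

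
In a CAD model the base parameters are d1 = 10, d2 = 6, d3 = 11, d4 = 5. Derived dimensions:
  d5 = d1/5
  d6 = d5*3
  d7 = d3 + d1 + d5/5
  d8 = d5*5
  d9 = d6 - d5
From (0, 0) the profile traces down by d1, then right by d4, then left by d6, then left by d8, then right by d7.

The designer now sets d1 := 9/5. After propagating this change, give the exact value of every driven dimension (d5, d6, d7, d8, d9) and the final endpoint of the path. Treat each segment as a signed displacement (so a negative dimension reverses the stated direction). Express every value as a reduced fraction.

d5 = 9/25
d6 = 27/25
d7 = 1609/125
d8 = 9/5
d9 = 18/25
endpoint = (1874/125, -9/5)

Apply edit: d1 := 9/5
  d5 = d1/5 = 9/25
  d6 = d5*3 = 27/25
  d7 = d3 + d1 + d5/5 = 1609/125
  d8 = d5*5 = 9/5
  d9 = d6 - d5 = 18/25
Walk from origin (0, 0):
  seg 1: down by d1 = 9/5 → (0, -9/5)
  seg 2: right by d4 = 5 → (5, -9/5)
  seg 3: left by d6 = 27/25 → (98/25, -9/5)
  seg 4: left by d8 = 9/5 → (53/25, -9/5)
  seg 5: right by d7 = 1609/125 → (1874/125, -9/5)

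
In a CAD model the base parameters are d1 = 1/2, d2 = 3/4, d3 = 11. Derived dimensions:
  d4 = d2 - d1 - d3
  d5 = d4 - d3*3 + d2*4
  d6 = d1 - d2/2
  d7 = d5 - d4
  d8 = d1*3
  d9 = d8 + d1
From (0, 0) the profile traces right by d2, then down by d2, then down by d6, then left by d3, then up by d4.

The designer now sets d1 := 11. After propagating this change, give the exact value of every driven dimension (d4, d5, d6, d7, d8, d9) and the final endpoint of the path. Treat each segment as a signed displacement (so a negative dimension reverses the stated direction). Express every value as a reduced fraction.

d4 = -85/4
d5 = -205/4
d6 = 85/8
d7 = -30
d8 = 33
d9 = 44
endpoint = (-41/4, -261/8)

Apply edit: d1 := 11
  d4 = d2 - d1 - d3 = -85/4
  d5 = d4 - d3*3 + d2*4 = -205/4
  d6 = d1 - d2/2 = 85/8
  d7 = d5 - d4 = -30
  d8 = d1*3 = 33
  d9 = d8 + d1 = 44
Walk from origin (0, 0):
  seg 1: right by d2 = 3/4 → (3/4, 0)
  seg 2: down by d2 = 3/4 → (3/4, -3/4)
  seg 3: down by d6 = 85/8 → (3/4, -91/8)
  seg 4: left by d3 = 11 → (-41/4, -91/8)
  seg 5: up by d4 = -85/4 → (-41/4, -261/8)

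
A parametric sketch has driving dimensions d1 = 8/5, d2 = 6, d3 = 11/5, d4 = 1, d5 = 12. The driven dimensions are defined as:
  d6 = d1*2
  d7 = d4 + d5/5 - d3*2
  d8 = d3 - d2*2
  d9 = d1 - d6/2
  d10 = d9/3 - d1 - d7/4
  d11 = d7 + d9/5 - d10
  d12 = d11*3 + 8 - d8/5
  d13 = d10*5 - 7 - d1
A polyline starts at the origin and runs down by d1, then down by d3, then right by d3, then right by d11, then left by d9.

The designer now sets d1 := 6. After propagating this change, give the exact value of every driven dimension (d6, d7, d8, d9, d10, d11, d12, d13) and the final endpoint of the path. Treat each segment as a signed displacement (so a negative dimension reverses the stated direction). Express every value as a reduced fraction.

Apply edit: d1 := 6
  d6 = d1*2 = 12
  d7 = d4 + d5/5 - d3*2 = -1
  d8 = d3 - d2*2 = -49/5
  d9 = d1 - d6/2 = 0
  d10 = d9/3 - d1 - d7/4 = -23/4
  d11 = d7 + d9/5 - d10 = 19/4
  d12 = d11*3 + 8 - d8/5 = 2421/100
  d13 = d10*5 - 7 - d1 = -167/4
Walk from origin (0, 0):
  seg 1: down by d1 = 6 → (0, -6)
  seg 2: down by d3 = 11/5 → (0, -41/5)
  seg 3: right by d3 = 11/5 → (11/5, -41/5)
  seg 4: right by d11 = 19/4 → (139/20, -41/5)
  seg 5: left by d9 = 0 → (139/20, -41/5)

d6 = 12
d7 = -1
d8 = -49/5
d9 = 0
d10 = -23/4
d11 = 19/4
d12 = 2421/100
d13 = -167/4
endpoint = (139/20, -41/5)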